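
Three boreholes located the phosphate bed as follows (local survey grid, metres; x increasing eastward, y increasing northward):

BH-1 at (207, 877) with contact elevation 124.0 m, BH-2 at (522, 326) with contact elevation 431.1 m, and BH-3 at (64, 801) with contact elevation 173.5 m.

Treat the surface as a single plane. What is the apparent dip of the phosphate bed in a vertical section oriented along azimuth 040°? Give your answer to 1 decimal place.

Let the plane be z = a·x + b·y + c.
BH-2−BH-1: 315a − 551b = 307.1;  BH-3−BH-1: −143a − 76b = 49.5.
Solving gives a = −0.03830, b = −0.57925.
Unit vector along 040° is (sin 40°, cos 40°) = (0.6428, 0.7660).
Slope in that direction = a·(0.6428) + b·(0.7660) = −0.46835.
Apparent dip = arctan|0.46835| = 25.1° (true dip is 30.1°, so apparent ≤ true as expected).

25.1°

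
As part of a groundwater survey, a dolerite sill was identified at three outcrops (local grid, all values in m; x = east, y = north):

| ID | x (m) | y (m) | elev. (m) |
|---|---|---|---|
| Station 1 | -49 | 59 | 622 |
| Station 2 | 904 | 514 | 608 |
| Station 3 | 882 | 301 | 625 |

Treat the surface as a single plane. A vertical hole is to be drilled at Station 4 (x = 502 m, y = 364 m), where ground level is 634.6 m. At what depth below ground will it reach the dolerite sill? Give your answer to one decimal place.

Two edge vectors: Station 1→Station 2 = (953, 455, -14), Station 1→Station 3 = (931, 242, 3).
Normal n = (Station 1→Station 2) × (Station 1→Station 3) = (4753, -15893, -192979).
So ∂z/∂x = −n_x/n_z = 0.02463 and ∂z/∂y = −n_y/n_z = −0.08236.
Intercept c from Station 1: 622 + 1.21 + 4.86 = 628.07.
At (502, 364): z_contact = 12.36 − 29.98 + 628.07 = 610.45 m.
Depth below ground = 634.6 − 610.45 = 24.1 m.

24.1 m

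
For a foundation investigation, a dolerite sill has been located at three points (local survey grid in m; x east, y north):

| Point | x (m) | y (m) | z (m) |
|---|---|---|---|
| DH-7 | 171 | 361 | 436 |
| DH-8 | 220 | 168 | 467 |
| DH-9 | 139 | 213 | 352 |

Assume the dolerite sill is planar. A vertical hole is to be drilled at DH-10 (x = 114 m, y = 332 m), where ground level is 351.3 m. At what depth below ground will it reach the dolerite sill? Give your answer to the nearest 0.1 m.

Let the plane be z = a·x + b·y + c.
DH-8−DH-7: 49a − 193b = 31;  DH-9−DH-7: −32a − 148b = −84.
Solving gives a = 1.54900, b = 0.23265.
Then c = 436 − a·171 − b·361 = 87.13.
At (114, 332): z_contact = 176.59 + 77.24 + 87.13 = 340.96 m.
Depth below ground = 351.3 − 340.96 = 10.3 m.

10.3 m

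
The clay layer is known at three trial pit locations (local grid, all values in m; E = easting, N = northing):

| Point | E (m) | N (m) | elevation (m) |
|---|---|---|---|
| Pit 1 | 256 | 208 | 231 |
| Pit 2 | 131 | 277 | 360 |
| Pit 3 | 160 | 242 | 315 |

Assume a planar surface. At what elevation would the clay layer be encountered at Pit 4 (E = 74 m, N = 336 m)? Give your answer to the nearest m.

441 m

Let the plane be z = a·E + b·N + c.
Pit 2−Pit 1: −125a + 69b = 129;  Pit 3−Pit 1: −96a + 34b = 84.
Solving gives a = −0.59393, b = 0.79360.
Then c = 231 − a·256 − b·208 = 217.98.
At (74, 336): z = −44.0 + 266.6 + 217.98 = 440.7 m.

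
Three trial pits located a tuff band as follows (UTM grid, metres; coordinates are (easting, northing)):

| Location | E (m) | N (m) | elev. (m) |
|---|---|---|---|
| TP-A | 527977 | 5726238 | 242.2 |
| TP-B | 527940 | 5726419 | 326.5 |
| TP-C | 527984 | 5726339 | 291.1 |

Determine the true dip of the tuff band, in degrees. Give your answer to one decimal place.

25.8°

Two edge vectors: TP-A→TP-B = (-37, 181, 84.3), TP-A→TP-C = (7, 101, 48.9).
Normal n = (TP-A→TP-B) × (TP-A→TP-C) = (336.6, 2399.4, -5004).
So ∂z/∂E = −n_x/n_z = 0.06727 and ∂z/∂N = −n_y/n_z = 0.47950.
Gradient magnitude |∇z| = √(a² + b²) = √(0.00452 + 0.22992) = 0.48419.
True dip = arctan(0.48419) = 25.8°, dipping toward S (azimuth ≈ 188°).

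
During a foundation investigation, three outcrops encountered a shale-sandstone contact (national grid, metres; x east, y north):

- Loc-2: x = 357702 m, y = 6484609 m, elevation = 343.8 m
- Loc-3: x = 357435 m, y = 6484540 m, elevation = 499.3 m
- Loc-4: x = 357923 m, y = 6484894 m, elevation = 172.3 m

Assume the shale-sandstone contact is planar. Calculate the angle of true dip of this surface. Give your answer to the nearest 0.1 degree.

Let the plane be z = a·x + b·y + c.
Loc-3−Loc-2: −267a − 69b = 155.5;  Loc-4−Loc-2: 221a + 285b = −171.5.
Solving gives a = −0.53387, b = −0.18777.
Gradient magnitude |∇z| = √(a² + b²) = √(0.28502 + 0.03526) = 0.56593.
True dip = arctan(0.56593) = 29.5°, dipping toward ENE (azimuth ≈ 071°).

29.5°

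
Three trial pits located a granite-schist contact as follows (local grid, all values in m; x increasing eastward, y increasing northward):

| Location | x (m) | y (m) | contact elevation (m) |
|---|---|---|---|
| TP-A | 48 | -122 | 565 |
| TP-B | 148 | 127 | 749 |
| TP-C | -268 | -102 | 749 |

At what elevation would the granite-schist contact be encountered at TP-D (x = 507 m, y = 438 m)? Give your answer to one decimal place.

Two edge vectors: TP-A→TP-B = (100, 249, 184), TP-A→TP-C = (-316, 20, 184).
Normal n = (TP-A→TP-B) × (TP-A→TP-C) = (42136, -76544, 80684).
So ∂z/∂x = −n_x/n_z = −0.52223 and ∂z/∂y = −n_y/n_z = 0.94869.
Intercept c from TP-A: 565 + 25.07 + 115.74 = 705.81.
At (507, 438): z = −264.8 + 415.5 + 705.81 = 856.6 m.

856.6 m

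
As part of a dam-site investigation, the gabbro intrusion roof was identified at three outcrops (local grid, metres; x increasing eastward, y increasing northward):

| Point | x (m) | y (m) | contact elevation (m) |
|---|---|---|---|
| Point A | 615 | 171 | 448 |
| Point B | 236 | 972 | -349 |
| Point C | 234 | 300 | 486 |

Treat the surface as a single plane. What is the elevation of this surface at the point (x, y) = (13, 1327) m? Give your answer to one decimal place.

-673.6 m

Let the plane be z = a·x + b·y + c.
Point B−Point A: −379a + 801b = −797;  Point C−Point A: −381a + 129b = 38.
Solving gives a = −0.519923, b = −1.241012.
Then c = 448 − a·615 − b·171 = 979.97.
At (13, 1327): z = −6.8 − 1646.8 + 979.97 = -673.6 m.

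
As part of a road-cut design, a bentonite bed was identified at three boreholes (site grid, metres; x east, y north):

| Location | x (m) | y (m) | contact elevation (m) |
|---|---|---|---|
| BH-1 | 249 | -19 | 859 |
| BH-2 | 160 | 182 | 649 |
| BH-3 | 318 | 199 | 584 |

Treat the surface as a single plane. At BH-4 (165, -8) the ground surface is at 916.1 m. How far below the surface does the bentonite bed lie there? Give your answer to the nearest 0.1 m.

46.0 m

Two edge vectors: BH-1→BH-2 = (-89, 201, -210), BH-1→BH-3 = (69, 218, -275).
Normal n = (BH-1→BH-2) × (BH-1→BH-3) = (-9495, -38965, -33271).
So ∂z/∂x = −n_x/n_z = −0.28538 and ∂z/∂y = −n_y/n_z = −1.17114.
Intercept c from BH-1: 859 + 71.06 − 22.25 = 907.81.
At (165, -8): z_contact = −47.09 + 9.37 + 907.81 = 870.09 m.
Depth below ground = 916.1 − 870.09 = 46.0 m.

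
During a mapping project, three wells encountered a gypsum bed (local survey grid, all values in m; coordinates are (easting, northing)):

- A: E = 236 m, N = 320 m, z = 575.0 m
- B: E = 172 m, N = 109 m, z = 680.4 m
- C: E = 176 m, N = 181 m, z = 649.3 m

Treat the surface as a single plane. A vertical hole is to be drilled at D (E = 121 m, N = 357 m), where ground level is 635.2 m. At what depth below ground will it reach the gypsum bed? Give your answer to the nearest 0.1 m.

Two edge vectors: A→B = (-64, -211, 105.4), A→C = (-60, -139, 74.3).
Normal n = (A→B) × (A→C) = (-1026.7, -1568.8, -3764).
So ∂z/∂E = −n_x/n_z = −0.27277 and ∂z/∂N = −n_y/n_z = −0.41679.
Intercept c from A: 575 + 64.37 + 133.37 = 772.75.
At (121, 357): z_contact = −33.00 − 148.79 + 772.75 = 590.95 m.
Depth below ground = 635.2 − 590.95 = 44.3 m.

44.3 m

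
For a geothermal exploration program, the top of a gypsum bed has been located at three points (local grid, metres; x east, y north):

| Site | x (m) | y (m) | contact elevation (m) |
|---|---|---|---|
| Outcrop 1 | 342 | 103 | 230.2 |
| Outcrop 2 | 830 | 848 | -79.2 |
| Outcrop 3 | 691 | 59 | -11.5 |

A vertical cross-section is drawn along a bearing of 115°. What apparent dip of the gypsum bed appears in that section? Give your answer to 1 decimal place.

Two edge vectors: Outcrop 1→Outcrop 2 = (488, 745, -309.4), Outcrop 1→Outcrop 3 = (349, -44, -241.7).
Normal n = (Outcrop 1→Outcrop 2) × (Outcrop 1→Outcrop 3) = (-193680.1, 9969, -281477).
So ∂z/∂x = −n_x/n_z = −0.68808 and ∂z/∂y = −n_y/n_z = 0.03542.
Unit vector along 115° is (sin 115°, cos 115°) = (0.9063, -0.4226).
Slope in that direction = a·(0.9063) + b·(-0.4226) = −0.63858.
Apparent dip = arctan|0.63858| = 32.6° (true dip is 34.6°, so apparent ≤ true as expected).

32.6°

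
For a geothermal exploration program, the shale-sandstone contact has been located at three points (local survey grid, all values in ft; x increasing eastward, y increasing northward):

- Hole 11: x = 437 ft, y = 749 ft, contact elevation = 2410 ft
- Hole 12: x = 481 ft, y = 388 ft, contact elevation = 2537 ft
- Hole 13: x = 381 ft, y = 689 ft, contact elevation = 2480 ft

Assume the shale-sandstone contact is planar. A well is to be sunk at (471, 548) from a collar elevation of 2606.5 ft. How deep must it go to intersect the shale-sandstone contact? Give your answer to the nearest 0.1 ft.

Let the plane be z = a·x + b·y + c.
Hole 12−Hole 11: 44a − 361b = 127;  Hole 13−Hole 11: −56a − 60b = 70.
Solving gives a = −0.77223, b = −0.44592.
Then c = 2410 − a·437 − b·749 = 3081.46.
At (471, 548): z_contact = −363.72 − 244.37 + 3081.46 = 2473.37 ft.
Depth below ground = 2606.5 − 2473.37 = 133.1 ft.

133.1 ft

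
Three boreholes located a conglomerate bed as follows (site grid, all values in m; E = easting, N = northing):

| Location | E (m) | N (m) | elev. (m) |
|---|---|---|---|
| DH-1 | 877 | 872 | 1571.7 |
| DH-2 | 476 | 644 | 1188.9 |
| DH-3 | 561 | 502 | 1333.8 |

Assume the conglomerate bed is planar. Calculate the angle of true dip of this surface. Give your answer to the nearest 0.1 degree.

50.0°

Two edge vectors: DH-1→DH-2 = (-401, -228, -382.8), DH-1→DH-3 = (-316, -370, -237.9).
Normal n = (DH-1→DH-2) × (DH-1→DH-3) = (-87394.8, 25566.9, 76322).
So ∂z/∂E = −n_x/n_z = 1.14508 and ∂z/∂N = −n_y/n_z = −0.33499.
Gradient magnitude |∇z| = √(a² + b²) = √(1.31121 + 0.11222) = 1.19307.
True dip = arctan(1.19307) = 50.0°, dipping toward WNW (azimuth ≈ 286°).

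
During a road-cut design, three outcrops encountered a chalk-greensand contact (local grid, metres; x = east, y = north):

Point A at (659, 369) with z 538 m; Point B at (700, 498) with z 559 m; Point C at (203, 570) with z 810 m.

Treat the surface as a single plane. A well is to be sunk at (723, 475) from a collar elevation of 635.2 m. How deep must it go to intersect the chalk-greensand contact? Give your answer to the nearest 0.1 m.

Let the plane be z = a·x + b·y + c.
Point B−Point A: 41a + 129b = 21;  Point C−Point A: −456a + 201b = 272.
Solving gives a = −0.46025, b = 0.30907.
Then c = 538 − a·659 − b·369 = 727.26.
At (723, 475): z_contact = −332.76 + 146.81 + 727.26 = 541.31 m.
Depth below ground = 635.2 − 541.31 = 93.9 m.

93.9 m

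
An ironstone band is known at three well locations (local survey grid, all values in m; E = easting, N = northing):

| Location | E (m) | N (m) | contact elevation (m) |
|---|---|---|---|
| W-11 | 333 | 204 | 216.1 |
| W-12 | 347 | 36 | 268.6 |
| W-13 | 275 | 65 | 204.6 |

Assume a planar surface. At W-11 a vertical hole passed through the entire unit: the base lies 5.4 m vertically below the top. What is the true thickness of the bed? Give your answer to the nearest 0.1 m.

4.2 m

Two edge vectors: W-11→W-12 = (14, -168, 52.5), W-11→W-13 = (-58, -139, -11.5).
Normal n = (W-11→W-12) × (W-11→W-13) = (9229.5, -2884, -11690).
So ∂z/∂E = −n_x/n_z = 0.78952 and ∂z/∂N = −n_y/n_z = −0.24671.
|∇z| = √(a²+b²) = 0.82717, so dip δ = arctan(0.82717) = 39.60°.
True thickness = vertical thickness × cos δ = 5.4 × cos 39.60° = 4.2 m.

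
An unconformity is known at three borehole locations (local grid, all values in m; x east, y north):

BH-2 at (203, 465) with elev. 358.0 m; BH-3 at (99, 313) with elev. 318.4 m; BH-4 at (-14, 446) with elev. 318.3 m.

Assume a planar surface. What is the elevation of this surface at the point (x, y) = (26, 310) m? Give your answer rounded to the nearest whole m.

306 m

Let the plane be z = a·x + b·y + c.
BH-3−BH-2: −104a − 152b = −39.6;  BH-4−BH-2: −217a − 19b = −39.7.
Solving gives a = 0.17034, b = 0.14398.
Then c = 358 − a·203 − b·465 = 256.47.
At (26, 310): z = 4.4 + 44.6 + 256.47 = 305.5 m.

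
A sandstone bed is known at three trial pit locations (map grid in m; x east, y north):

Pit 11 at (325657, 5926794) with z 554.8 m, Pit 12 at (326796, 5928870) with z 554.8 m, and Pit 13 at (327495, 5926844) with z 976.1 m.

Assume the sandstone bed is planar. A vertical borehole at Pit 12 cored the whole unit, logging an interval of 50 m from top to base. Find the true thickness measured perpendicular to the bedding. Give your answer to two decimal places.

Let the plane be z = a·x + b·y + c.
Pit 12−Pit 11: 1139a + 2076b = 0;  Pit 13−Pit 11: 1838a + 50b = 421.3.
Solving gives a = 0.23269, b = −0.12767.
|∇z| = √(a²+b²) = 0.26541, so dip δ = arctan(0.26541) = 14.86°.
True thickness = vertical thickness × cos δ = 50 × cos 14.86° = 48.33 m.

48.33 m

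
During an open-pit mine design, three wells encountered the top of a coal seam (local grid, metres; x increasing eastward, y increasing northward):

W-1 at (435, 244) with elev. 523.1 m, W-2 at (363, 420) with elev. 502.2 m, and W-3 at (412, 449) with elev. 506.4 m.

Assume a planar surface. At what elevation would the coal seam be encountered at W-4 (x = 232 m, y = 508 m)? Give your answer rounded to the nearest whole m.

480 m

Let the plane be z = a·x + b·y + c.
W-2−W-1: −72a + 176b = −20.9;  W-3−W-1: −23a + 205b = −16.7.
Solving gives a = 0.12559, b = −0.06737.
Then c = 523.1 − a·435 − b·244 = 484.91.
At (232, 508): z = 29.1 − 34.2 + 484.91 = 479.8 m.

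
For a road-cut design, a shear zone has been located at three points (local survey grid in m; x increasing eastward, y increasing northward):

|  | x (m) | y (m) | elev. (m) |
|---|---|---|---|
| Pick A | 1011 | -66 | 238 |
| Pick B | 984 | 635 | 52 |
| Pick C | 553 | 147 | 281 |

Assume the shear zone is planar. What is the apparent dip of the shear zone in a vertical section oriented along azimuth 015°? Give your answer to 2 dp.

17.84°

Let the plane be z = a·x + b·y + c.
Pick B−Pick A: −27a + 701b = −186;  Pick C−Pick A: −458a + 213b = 43.
Solving gives a = −0.22125, b = −0.27386.
Unit vector along 015° is (sin 15°, cos 15°) = (0.2588, 0.9659).
Slope in that direction = a·(0.2588) + b·(0.9659) = −0.32179.
Apparent dip = arctan|0.32179| = 17.84° (true dip is 19.4°, so apparent ≤ true as expected).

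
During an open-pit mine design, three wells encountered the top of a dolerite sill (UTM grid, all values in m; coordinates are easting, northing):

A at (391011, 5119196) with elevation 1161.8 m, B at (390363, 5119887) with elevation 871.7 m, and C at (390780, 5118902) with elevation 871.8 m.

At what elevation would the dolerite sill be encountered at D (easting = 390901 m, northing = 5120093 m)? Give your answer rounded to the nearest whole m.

1382 m

Let the plane be z = a·easting + b·northing + c.
B−A: −648a + 691b = −290.1;  C−A: −231a − 294b = −290.
Solving gives a = 0.81591681, b = 0.34531707.
Then c = 1161.8 − a·391011 − b·5119196 = −2085616.39.
At (390901, 5120093): z = 318942.7 + 1768055.5 − 2085616.39 = 1381.8 m.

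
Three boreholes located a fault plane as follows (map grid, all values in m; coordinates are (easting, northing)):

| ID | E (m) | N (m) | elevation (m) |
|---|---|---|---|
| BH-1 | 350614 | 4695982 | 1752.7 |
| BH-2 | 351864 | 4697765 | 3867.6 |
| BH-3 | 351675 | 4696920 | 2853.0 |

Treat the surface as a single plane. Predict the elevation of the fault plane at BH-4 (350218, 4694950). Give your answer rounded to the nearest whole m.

Let the plane be z = a·E + b·N + c.
BH-2−BH-1: 1250a + 1783b = 2114.9;  BH-3−BH-1: 1061a + 938b = 1100.3.
Solving gives a = −0.03050525, b = 1.20753313.
Then c = 1752.7 − a·350614 − b·4695982 = −5658105.56.
At (350218, 4694950): z = −10683.5 + 5669307.7 − 5658105.56 = 518.6 m.

519 m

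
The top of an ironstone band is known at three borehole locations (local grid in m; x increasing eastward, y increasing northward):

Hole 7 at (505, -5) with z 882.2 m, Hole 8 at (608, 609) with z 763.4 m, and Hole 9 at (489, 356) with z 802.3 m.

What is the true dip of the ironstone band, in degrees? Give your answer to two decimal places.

Two edge vectors: Hole 7→Hole 8 = (103, 614, -118.8), Hole 7→Hole 9 = (-16, 361, -79.9).
Normal n = (Hole 7→Hole 8) × (Hole 7→Hole 9) = (-6171.8, 10130.5, 47007).
So ∂z/∂x = −n_x/n_z = 0.13130 and ∂z/∂y = −n_y/n_z = −0.21551.
Gradient magnitude |∇z| = √(a² + b²) = √(0.01724 + 0.04644) = 0.25236.
True dip = arctan(0.25236) = 14.16°, dipping toward NNW (azimuth ≈ 329°).

14.16°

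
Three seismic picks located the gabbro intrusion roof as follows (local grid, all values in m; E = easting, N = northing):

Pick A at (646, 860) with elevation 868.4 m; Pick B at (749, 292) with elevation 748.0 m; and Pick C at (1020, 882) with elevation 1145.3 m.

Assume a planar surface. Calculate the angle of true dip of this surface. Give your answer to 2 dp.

Two edge vectors: Pick A→Pick B = (103, -568, -120.4), Pick A→Pick C = (374, 22, 276.9).
Normal n = (Pick A→Pick B) × (Pick A→Pick C) = (-154630.4, -73550.3, 214698).
So ∂z/∂E = −n_x/n_z = 0.72022 and ∂z/∂N = −n_y/n_z = 0.34258.
Gradient magnitude |∇z| = √(a² + b²) = √(0.51872 + 0.11736) = 0.79755.
True dip = arctan(0.79755) = 38.57°, dipping toward WSW (azimuth ≈ 245°).

38.57°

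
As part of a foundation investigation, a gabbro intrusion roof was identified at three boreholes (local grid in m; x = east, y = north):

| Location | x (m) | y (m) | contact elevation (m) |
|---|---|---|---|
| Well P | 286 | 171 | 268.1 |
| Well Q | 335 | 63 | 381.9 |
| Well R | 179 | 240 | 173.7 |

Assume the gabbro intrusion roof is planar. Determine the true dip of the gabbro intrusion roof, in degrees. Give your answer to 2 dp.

Let the plane be z = a·x + b·y + c.
Well Q−Well P: 49a − 108b = 113.8;  Well R−Well P: −107a + 69b = −94.4.
Solving gives a = 0.28661, b = −0.92367.
Gradient magnitude |∇z| = √(a² + b²) = √(0.08214 + 0.85317) = 0.96711.
True dip = arctan(0.96711) = 44.04°, dipping toward NNW (azimuth ≈ 343°).

44.04°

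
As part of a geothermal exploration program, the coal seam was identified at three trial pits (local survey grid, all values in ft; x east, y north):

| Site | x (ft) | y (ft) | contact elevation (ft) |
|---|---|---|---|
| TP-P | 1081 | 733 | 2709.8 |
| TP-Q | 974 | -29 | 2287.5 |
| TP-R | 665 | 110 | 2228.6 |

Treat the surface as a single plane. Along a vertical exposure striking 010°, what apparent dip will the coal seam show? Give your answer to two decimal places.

29.27°

Let the plane be z = a·x + b·y + c.
TP-Q−TP-P: −107a − 762b = −422.3;  TP-R−TP-P: −416a − 623b = −481.2.
Solving gives a = 0.41378, b = 0.49610.
Unit vector along 010° is (sin 10°, cos 10°) = (0.1736, 0.9848).
Slope in that direction = a·(0.1736) + b·(0.9848) = 0.56041.
Apparent dip = arctan|0.56041| = 29.27° (true dip is 32.9°, so apparent ≤ true as expected).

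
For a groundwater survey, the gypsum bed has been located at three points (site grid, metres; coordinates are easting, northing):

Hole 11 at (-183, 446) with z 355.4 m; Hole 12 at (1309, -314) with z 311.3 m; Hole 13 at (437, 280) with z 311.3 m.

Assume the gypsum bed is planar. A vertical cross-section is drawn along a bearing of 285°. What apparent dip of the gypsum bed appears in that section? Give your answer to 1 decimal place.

Two edge vectors: Hole 11→Hole 12 = (1492, -760, -44.1), Hole 11→Hole 13 = (620, -166, -44.1).
Normal n = (Hole 11→Hole 12) × (Hole 11→Hole 13) = (26195.4, 38455.2, 223528).
So ∂z/∂easting = −n_x/n_z = −0.11719 and ∂z/∂northing = −n_y/n_z = −0.17204.
Unit vector along 285° is (sin 285°, cos 285°) = (-0.9659, 0.2588).
Slope in that direction = a·(-0.9659) + b·(0.2588) = 0.06867.
Apparent dip = arctan|0.06867| = 3.9° (true dip is 11.8°, so apparent ≤ true as expected).

3.9°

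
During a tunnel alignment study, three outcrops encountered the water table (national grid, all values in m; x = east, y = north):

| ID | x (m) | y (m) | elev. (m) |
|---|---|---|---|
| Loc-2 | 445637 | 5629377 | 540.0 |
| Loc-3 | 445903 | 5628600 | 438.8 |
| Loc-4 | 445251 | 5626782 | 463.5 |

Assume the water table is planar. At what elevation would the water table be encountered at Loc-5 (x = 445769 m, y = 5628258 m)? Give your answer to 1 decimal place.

Let the plane be z = a·x + b·y + c.
Loc-3−Loc-2: 266a − 777b = −101.2;  Loc-4−Loc-2: −386a − 2595b = −76.5.
Solving gives a = −0.205185964, b = 0.060000687.
Then c = 540 − a·445637 − b·5629377 = −245788.03.
At (445769, 5628258): z = −91465.5 + 337699.3 − 245788.03 = 445.8 m.

445.8 m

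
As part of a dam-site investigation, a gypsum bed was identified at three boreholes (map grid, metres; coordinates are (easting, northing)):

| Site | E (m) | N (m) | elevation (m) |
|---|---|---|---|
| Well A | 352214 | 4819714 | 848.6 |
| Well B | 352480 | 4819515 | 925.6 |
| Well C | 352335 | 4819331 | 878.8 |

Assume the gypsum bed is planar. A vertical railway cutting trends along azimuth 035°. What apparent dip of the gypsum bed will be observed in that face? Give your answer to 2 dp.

Two edge vectors: Well A→Well B = (266, -199, 77), Well A→Well C = (121, -383, 30.2).
Normal n = (Well A→Well B) × (Well A→Well C) = (23481.2, 1283.8, -77799).
So ∂z/∂E = −n_x/n_z = 0.30182 and ∂z/∂N = −n_y/n_z = 0.01650.
Unit vector along 035° is (sin 35°, cos 35°) = (0.5736, 0.8192).
Slope in that direction = a·(0.5736) + b·(0.8192) = 0.18663.
Apparent dip = arctan|0.18663| = 10.57° (true dip is 16.8°, so apparent ≤ true as expected).

10.57°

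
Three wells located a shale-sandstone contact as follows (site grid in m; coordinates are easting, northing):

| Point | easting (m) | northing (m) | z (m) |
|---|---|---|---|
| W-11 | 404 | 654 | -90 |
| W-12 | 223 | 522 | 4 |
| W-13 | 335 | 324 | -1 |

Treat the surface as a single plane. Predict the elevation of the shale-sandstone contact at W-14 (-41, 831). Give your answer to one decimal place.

45.8 m

Two edge vectors: W-11→W-12 = (-181, -132, 94), W-11→W-13 = (-69, -330, 89).
Normal n = (W-11→W-12) × (W-11→W-13) = (19272, 9623, 50622).
So ∂z/∂easting = −n_x/n_z = −0.38070 and ∂z/∂northing = −n_y/n_z = −0.19010.
Intercept c from W-11: -90 + 153.80 + 124.32 = 188.13.
At (-41, 831): z = 15.6 − 158.0 + 188.13 = 45.8 m.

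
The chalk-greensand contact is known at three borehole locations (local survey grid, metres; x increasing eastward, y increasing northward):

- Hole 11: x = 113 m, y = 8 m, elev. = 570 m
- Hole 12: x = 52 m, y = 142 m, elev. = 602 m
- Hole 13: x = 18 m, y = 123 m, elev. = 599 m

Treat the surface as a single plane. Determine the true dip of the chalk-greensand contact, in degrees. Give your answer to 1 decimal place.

12.7°

Two edge vectors: Hole 11→Hole 12 = (-61, 134, 32), Hole 11→Hole 13 = (-95, 115, 29).
Normal n = (Hole 11→Hole 12) × (Hole 11→Hole 13) = (206, -1271, 5715).
So ∂z/∂x = −n_x/n_z = −0.03605 and ∂z/∂y = −n_y/n_z = 0.22240.
Gradient magnitude |∇z| = √(a² + b²) = √(0.00130 + 0.04946) = 0.22530.
True dip = arctan(0.22530) = 12.7°, dipping toward S (azimuth ≈ 171°).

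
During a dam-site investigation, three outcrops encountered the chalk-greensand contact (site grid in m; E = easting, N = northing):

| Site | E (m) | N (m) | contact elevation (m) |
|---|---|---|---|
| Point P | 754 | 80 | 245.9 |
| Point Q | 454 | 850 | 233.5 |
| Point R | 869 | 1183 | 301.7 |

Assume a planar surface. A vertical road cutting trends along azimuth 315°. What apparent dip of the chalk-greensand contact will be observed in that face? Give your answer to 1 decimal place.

Two edge vectors: Point P→Point Q = (-300, 770, -12.4), Point P→Point R = (115, 1103, 55.8).
Normal n = (Point P→Point Q) × (Point P→Point R) = (56643.2, 15314, -419450).
So ∂z/∂E = −n_x/n_z = 0.13504 and ∂z/∂N = −n_y/n_z = 0.03651.
Unit vector along 315° is (sin 315°, cos 315°) = (-0.7071, 0.7071).
Slope in that direction = a·(-0.7071) + b·(0.7071) = −0.06967.
Apparent dip = arctan|0.06967| = 4.0° (true dip is 8.0°, so apparent ≤ true as expected).

4.0°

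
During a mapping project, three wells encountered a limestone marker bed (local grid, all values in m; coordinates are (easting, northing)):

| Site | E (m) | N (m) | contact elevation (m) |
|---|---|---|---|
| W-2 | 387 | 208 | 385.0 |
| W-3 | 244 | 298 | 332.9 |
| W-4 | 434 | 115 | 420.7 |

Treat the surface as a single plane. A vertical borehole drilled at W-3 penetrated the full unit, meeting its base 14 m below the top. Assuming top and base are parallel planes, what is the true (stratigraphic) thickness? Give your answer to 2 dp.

Let the plane be z = a·E + b·N + c.
W-3−W-2: −143a + 90b = −52.1;  W-4−W-2: 47a − 93b = 35.7.
Solving gives a = 0.17999, b = −0.29291.
|∇z| = √(a²+b²) = 0.34379, so dip δ = arctan(0.34379) = 18.97°.
True thickness = vertical thickness × cos δ = 14 × cos 18.97° = 13.24 m.

13.24 m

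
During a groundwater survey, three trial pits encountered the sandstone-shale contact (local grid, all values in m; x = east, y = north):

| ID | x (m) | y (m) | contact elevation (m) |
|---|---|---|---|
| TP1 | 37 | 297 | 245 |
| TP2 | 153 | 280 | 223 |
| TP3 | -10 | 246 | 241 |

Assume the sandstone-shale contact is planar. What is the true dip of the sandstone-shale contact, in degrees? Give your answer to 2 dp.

15.26°

Two edge vectors: TP1→TP2 = (116, -17, -22), TP1→TP3 = (-47, -51, -4).
Normal n = (TP1→TP2) × (TP1→TP3) = (-1054, 1498, -6715).
So ∂z/∂x = −n_x/n_z = −0.15696 and ∂z/∂y = −n_y/n_z = 0.22308.
Gradient magnitude |∇z| = √(a² + b²) = √(0.02464 + 0.04977) = 0.27277.
True dip = arctan(0.27277) = 15.26°, dipping toward SE (azimuth ≈ 145°).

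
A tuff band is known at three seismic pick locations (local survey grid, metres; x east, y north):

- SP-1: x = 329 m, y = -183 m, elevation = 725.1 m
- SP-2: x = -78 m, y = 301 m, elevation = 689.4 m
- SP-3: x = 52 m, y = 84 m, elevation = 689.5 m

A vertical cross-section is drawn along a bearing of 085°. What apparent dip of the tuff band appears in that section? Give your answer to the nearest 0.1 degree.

17.6°

Let the plane be z = a·x + b·y + c.
SP-2−SP-1: −407a + 484b = −35.7;  SP-3−SP-1: −277a + 267b = −35.6.
Solving gives a = 0.30310, b = 0.18112.
Unit vector along 085° is (sin 85°, cos 85°) = (0.9962, 0.0872).
Slope in that direction = a·(0.9962) + b·(0.0872) = 0.31773.
Apparent dip = arctan|0.31773| = 17.6° (true dip is 19.4°, so apparent ≤ true as expected).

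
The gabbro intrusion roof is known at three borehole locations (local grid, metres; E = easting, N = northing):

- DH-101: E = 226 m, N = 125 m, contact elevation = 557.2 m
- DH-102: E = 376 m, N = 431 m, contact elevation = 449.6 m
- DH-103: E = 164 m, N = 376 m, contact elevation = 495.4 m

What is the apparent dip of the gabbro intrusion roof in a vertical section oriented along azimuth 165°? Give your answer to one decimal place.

Let the plane be z = a·E + b·N + c.
DH-102−DH-101: 150a + 306b = −107.6;  DH-103−DH-101: −62a + 251b = −61.8.
Solving gives a = −0.14300, b = −0.28154.
Unit vector along 165° is (sin 165°, cos 165°) = (0.2588, -0.9659).
Slope in that direction = a·(0.2588) + b·(-0.9659) = 0.23493.
Apparent dip = arctan|0.23493| = 13.2° (true dip is 17.5°, so apparent ≤ true as expected).

13.2°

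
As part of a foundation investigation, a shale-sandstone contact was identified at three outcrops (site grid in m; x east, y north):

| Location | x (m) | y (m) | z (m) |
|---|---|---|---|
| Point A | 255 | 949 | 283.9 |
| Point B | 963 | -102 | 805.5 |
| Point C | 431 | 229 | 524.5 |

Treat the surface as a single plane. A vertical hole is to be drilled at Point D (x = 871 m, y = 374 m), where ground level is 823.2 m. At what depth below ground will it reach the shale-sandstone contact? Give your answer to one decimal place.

Two edge vectors: Point A→Point B = (708, -1051, 521.6), Point A→Point C = (176, -720, 240.6).
Normal n = (Point A→Point B) × (Point A→Point C) = (122681.4, -78543.2, -324784).
So ∂z/∂x = −n_x/n_z = 0.37773 and ∂z/∂y = −n_y/n_z = −0.24183.
Intercept c from Point A: 283.9 − 96.32 + 229.50 = 417.08.
At (871, 374): z_contact = 329.00 − 90.45 + 417.08 = 655.64 m.
Depth below ground = 823.2 − 655.64 = 167.6 m.

167.6 m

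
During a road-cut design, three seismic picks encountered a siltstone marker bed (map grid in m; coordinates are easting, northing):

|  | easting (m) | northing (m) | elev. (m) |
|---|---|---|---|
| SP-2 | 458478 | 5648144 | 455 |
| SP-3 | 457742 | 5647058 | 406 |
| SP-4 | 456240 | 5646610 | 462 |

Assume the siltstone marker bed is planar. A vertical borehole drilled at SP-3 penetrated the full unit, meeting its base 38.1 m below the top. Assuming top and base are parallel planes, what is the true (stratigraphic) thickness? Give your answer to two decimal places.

37.88 m

Two edge vectors: SP-2→SP-3 = (-736, -1086, -49), SP-2→SP-4 = (-2238, -1534, 7).
Normal n = (SP-2→SP-3) × (SP-2→SP-4) = (-82768, 114814, -1301444).
So ∂z/∂easting = −n_x/n_z = −0.06360 and ∂z/∂northing = −n_y/n_z = 0.08822.
|∇z| = √(a²+b²) = 0.10875, so dip δ = arctan(0.10875) = 6.21°.
True thickness = vertical thickness × cos δ = 38.1 × cos 6.21° = 37.88 m.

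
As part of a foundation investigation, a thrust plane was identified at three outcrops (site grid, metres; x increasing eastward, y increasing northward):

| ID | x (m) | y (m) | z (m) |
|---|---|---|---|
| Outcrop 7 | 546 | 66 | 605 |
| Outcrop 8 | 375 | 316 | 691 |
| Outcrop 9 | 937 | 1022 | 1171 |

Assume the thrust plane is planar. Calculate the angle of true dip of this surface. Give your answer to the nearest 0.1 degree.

Two edge vectors: Outcrop 7→Outcrop 8 = (-171, 250, 86), Outcrop 7→Outcrop 9 = (391, 956, 566).
Normal n = (Outcrop 7→Outcrop 8) × (Outcrop 7→Outcrop 9) = (59284, 130412, -261226).
So ∂z/∂x = −n_x/n_z = 0.22695 and ∂z/∂y = −n_y/n_z = 0.49923.
Gradient magnitude |∇z| = √(a² + b²) = √(0.05150 + 0.24923) = 0.54839.
True dip = arctan(0.54839) = 28.7°, dipping toward SSW (azimuth ≈ 204°).

28.7°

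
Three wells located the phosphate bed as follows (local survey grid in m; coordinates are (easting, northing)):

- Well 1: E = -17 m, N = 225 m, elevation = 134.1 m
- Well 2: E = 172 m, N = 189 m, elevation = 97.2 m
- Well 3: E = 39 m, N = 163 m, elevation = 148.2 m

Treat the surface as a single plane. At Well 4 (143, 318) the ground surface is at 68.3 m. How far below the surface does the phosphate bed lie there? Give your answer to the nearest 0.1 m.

Let the plane be z = a·E + b·N + c.
Well 2−Well 1: 189a − 36b = −36.9;  Well 3−Well 1: 56a − 62b = 14.1.
Solving gives a = −0.28813, b = −0.48766.
Then c = 134.1 − a·-17 − b·225 = 238.93.
At (143, 318): z_contact = −41.20 − 155.08 + 238.93 = 42.65 m.
Depth below ground = 68.3 − 42.65 = 25.7 m.

25.7 m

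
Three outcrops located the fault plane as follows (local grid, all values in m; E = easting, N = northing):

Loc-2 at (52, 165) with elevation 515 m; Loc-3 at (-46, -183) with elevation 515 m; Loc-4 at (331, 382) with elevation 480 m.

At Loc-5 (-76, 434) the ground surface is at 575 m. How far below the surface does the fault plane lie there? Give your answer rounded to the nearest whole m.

27 m

Let the plane be z = a·E + b·N + c.
Loc-3−Loc-2: −98a − 348b = 0;  Loc-4−Loc-2: 279a + 217b = −35.
Solving gives a = −0.16063, b = 0.04524.
Then c = 515 − a·52 − b·165 = 515.89.
At (-76, 434): z_contact = 12.2 + 19.6 + 515.89 = 547.7 m.
Depth below ground = 575 − 547.7 = 27 m.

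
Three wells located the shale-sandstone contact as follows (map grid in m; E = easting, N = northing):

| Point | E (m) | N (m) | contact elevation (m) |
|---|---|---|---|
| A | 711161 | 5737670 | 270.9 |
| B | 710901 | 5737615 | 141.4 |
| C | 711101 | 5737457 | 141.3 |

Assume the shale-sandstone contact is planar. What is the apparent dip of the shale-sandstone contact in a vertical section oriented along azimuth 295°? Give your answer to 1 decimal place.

Let the plane be z = a·E + b·N + c.
B−A: −260a − 55b = −129.5;  C−A: −60a − 213b = −129.6.
Solving gives a = 0.39277, b = 0.49781.
Unit vector along 295° is (sin 295°, cos 295°) = (-0.9063, 0.4226).
Slope in that direction = a·(-0.9063) + b·(0.4226) = −0.14559.
Apparent dip = arctan|0.14559| = 8.3° (true dip is 32.4°, so apparent ≤ true as expected).

8.3°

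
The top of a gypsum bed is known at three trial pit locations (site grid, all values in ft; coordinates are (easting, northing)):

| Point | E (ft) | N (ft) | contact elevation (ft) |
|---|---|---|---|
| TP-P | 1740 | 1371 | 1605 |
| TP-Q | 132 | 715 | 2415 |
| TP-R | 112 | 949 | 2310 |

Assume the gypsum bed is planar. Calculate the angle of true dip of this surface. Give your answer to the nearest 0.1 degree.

Let the plane be z = a·E + b·N + c.
TP-Q−TP-P: −1608a − 656b = 810;  TP-R−TP-P: −1628a − 422b = 705.
Solving gives a = −0.30987, b = −0.47520.
Gradient magnitude |∇z| = √(a² + b²) = √(0.09602 + 0.22582) = 0.56731.
True dip = arctan(0.56731) = 29.6°, dipping toward NNE (azimuth ≈ 033°).

29.6°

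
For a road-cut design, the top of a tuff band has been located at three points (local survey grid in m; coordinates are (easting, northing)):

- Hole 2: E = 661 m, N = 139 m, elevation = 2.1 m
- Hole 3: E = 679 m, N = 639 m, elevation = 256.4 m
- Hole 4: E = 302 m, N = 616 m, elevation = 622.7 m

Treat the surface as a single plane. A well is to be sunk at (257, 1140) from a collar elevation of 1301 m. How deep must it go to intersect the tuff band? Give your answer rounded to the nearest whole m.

348 m

Let the plane be z = a·E + b·N + c.
Hole 3−Hole 2: 18a + 500b = 254.3;  Hole 4−Hole 2: −359a + 477b = 620.6.
Solving gives a = −1.00485, b = 0.54477.
Then c = 2.1 − a·661 − b·139 = 590.58.
At (257, 1140): z_contact = −258.2 + 621.0 + 590.58 = 953.4 m.
Depth below ground = 1301 − 953.4 = 348 m.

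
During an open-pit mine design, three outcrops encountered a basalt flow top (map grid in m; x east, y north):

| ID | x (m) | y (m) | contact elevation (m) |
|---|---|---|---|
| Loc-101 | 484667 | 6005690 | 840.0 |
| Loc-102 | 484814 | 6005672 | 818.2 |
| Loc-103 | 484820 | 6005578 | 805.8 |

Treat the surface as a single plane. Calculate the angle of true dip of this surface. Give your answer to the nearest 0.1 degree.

Let the plane be z = a·x + b·y + c.
Loc-102−Loc-101: 147a − 18b = −21.8;  Loc-103−Loc-101: 153a − 112b = −34.2.
Solving gives a = −0.13319, b = 0.12341.
Gradient magnitude |∇z| = √(a² + b²) = √(0.01774 + 0.01523) = 0.18158.
True dip = arctan(0.18158) = 10.3°, dipping toward SE (azimuth ≈ 133°).

10.3°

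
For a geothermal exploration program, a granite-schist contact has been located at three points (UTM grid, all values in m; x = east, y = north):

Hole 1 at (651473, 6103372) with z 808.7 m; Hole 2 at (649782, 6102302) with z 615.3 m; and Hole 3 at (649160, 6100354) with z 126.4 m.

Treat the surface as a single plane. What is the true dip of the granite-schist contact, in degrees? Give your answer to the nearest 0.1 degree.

Two edge vectors: Hole 1→Hole 2 = (-1691, -1070, -193.4), Hole 1→Hole 3 = (-2313, -3018, -682.3).
Normal n = (Hole 1→Hole 2) × (Hole 1→Hole 3) = (146379.8, -706435.1, 2628528).
So ∂z/∂x = −n_x/n_z = −0.05569 and ∂z/∂y = −n_y/n_z = 0.26876.
Gradient magnitude |∇z| = √(a² + b²) = √(0.00310 + 0.07223) = 0.27447.
True dip = arctan(0.27447) = 15.3°, dipping toward SSE (azimuth ≈ 168°).

15.3°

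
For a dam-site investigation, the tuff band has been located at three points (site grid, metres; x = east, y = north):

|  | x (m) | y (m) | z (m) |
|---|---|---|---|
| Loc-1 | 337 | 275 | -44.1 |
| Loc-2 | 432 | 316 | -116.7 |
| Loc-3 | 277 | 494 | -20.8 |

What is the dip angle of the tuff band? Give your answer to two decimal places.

36.14°

Two edge vectors: Loc-1→Loc-2 = (95, 41, -72.6), Loc-1→Loc-3 = (-60, 219, 23.3).
Normal n = (Loc-1→Loc-2) × (Loc-1→Loc-3) = (16854.7, 2142.5, 23265).
So ∂z/∂x = −n_x/n_z = −0.72447 and ∂z/∂y = −n_y/n_z = −0.09209.
Gradient magnitude |∇z| = √(a² + b²) = √(0.52485 + 0.00848) = 0.73030.
True dip = arctan(0.73030) = 36.14°, dipping toward E (azimuth ≈ 083°).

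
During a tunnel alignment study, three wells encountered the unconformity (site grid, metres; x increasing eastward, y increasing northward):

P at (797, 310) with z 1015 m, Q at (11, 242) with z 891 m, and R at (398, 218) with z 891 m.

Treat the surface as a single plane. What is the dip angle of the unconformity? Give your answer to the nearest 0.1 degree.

Two edge vectors: P→Q = (-786, -68, -124), P→R = (-399, -92, -124).
Normal n = (P→Q) × (P→R) = (-2976, -47988, 45180).
So ∂z/∂x = −n_x/n_z = 0.06587 and ∂z/∂y = −n_y/n_z = 1.06215.
Gradient magnitude |∇z| = √(a² + b²) = √(0.00434 + 1.12817) = 1.06419.
True dip = arctan(1.06419) = 46.8°, dipping toward S (azimuth ≈ 184°).

46.8°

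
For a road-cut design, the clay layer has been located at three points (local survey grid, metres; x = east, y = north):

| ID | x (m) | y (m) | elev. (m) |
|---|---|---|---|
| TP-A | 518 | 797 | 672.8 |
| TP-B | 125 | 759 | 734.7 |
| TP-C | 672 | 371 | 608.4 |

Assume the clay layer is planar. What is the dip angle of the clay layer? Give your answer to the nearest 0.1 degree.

Two edge vectors: TP-A→TP-B = (-393, -38, 61.9), TP-A→TP-C = (154, -426, -64.4).
Normal n = (TP-A→TP-B) × (TP-A→TP-C) = (28816.6, -15776.6, 173270).
So ∂z/∂x = −n_x/n_z = −0.16631 and ∂z/∂y = −n_y/n_z = 0.09105.
Gradient magnitude |∇z| = √(a² + b²) = √(0.02766 + 0.00829) = 0.18960.
True dip = arctan(0.18960) = 10.7°, dipping toward ESE (azimuth ≈ 119°).

10.7°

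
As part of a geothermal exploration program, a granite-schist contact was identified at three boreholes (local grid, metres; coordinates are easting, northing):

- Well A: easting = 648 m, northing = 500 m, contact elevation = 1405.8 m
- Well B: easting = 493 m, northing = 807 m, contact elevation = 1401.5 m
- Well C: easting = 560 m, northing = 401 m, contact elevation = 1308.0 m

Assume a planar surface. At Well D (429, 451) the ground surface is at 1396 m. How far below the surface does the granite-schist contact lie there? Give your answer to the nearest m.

165 m

Let the plane be z = a·easting + b·northing + c.
Well B−Well A: −155a + 307b = −4.3;  Well C−Well A: −88a − 99b = −97.8.
Solving gives a = 0.71883, b = 0.34892.
Then c = 1405.8 − a·648 − b·500 = 765.54.
At (429, 451): z_contact = 308.4 + 157.4 + 765.54 = 1231.3 m.
Depth below ground = 1396 − 1231.3 = 165 m.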